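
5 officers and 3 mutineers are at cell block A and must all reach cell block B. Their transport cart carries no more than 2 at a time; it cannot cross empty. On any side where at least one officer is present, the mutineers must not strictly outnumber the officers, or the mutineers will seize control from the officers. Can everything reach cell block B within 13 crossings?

Yes

Yes — this plan uses 13 crossings (≤ 13):
1. 2 mutineers → cell block B.  (cell block A: 5O 1M; cell block B: 0O 2M)
2. 1 mutineer ← cell block A.  (cell block A: 5O 2M; cell block B: 0O 1M)
3. 2 mutineers → cell block B.  (cell block A: 5O 0M; cell block B: 0O 3M)
4. 1 mutineer ← cell block A.  (cell block A: 5O 1M; cell block B: 0O 2M)
5. 2 officers → cell block B.  (cell block A: 3O 1M; cell block B: 2O 2M)
6. 1 mutineer ← cell block A.  (cell block A: 3O 2M; cell block B: 2O 1M)
7. 1 officer and 1 mutineer → cell block B.  (cell block A: 2O 1M; cell block B: 3O 2M)
8. 1 mutineer ← cell block A.  (cell block A: 2O 2M; cell block B: 3O 1M)
9. 2 mutineers → cell block B.  (cell block A: 2O 0M; cell block B: 3O 3M)
10. 1 mutineer ← cell block A.  (cell block A: 2O 1M; cell block B: 3O 2M)
11. 1 officer and 1 mutineer → cell block B.  (cell block A: 1O 0M; cell block B: 4O 3M)
12. 1 mutineer ← cell block A.  (cell block A: 1O 1M; cell block B: 4O 2M)
13. 1 officer and 1 mutineer → cell block B.  (cell block A: 0O 0M; cell block B: 5O 3M)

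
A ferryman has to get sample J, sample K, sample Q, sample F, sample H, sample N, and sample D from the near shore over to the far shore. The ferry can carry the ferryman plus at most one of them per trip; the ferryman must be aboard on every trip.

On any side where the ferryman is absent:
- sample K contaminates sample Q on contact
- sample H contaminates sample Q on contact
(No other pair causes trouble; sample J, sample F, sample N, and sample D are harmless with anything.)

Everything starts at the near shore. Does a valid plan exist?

Yes

1. Ferryman goes to the far shore with sample Q.  [the near shore: sample D, sample F, sample H, sample J, sample K, sample N | the far shore: sample Q]
2. Ferryman goes back to the near shore alone.  [the near shore: sample D, sample F, sample H, sample J, sample K, sample N | the far shore: sample Q]
3. Ferryman goes to the far shore with sample J.  [the near shore: sample D, sample F, sample H, sample K, sample N | the far shore: sample J, sample Q]
4. Ferryman goes back to the near shore alone.  [the near shore: sample D, sample F, sample H, sample K, sample N | the far shore: sample J, sample Q]
5. Ferryman goes to the far shore with sample K.  [the near shore: sample D, sample F, sample H, sample N | the far shore: sample J, sample K, sample Q]
6. Ferryman goes back to the near shore with sample Q.  [the near shore: sample D, sample F, sample H, sample N, sample Q | the far shore: sample J, sample K]
7. Ferryman goes to the far shore with sample H.  [the near shore: sample D, sample F, sample N, sample Q | the far shore: sample H, sample J, sample K]
8. Ferryman goes back to the near shore alone.  [the near shore: sample D, sample F, sample N, sample Q | the far shore: sample H, sample J, sample K]
9. Ferryman goes to the far shore with sample F.  [the near shore: sample D, sample N, sample Q | the far shore: sample F, sample H, sample J, sample K]
10. Ferryman goes back to the near shore alone.  [the near shore: sample D, sample N, sample Q | the far shore: sample F, sample H, sample J, sample K]
11. Ferryman goes to the far shore with sample N.  [the near shore: sample D, sample Q | the far shore: sample F, sample H, sample J, sample K, sample N]
12. Ferryman goes back to the near shore alone.  [the near shore: sample D, sample Q | the far shore: sample F, sample H, sample J, sample K, sample N]
13. Ferryman goes to the far shore with sample D.  [the near shore: sample Q | the far shore: sample D, sample F, sample H, sample J, sample K, sample N]
14. Ferryman goes back to the near shore alone.  [the near shore: sample Q | the far shore: sample D, sample F, sample H, sample J, sample K, sample N]
15. Ferryman goes to the far shore with sample Q.  [the near shore: — | the far shore: sample D, sample F, sample H, sample J, sample K, sample N, sample Q]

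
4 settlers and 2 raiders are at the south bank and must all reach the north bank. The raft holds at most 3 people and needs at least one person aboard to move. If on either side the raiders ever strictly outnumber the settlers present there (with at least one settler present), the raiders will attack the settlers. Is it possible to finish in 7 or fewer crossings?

Yes — this plan uses 5 crossings (≤ 7):
1. 2 raiders → the north bank.  (the south bank: 4S 0R; the north bank: 0S 2R)
2. 1 raider ← the south bank.  (the south bank: 4S 1R; the north bank: 0S 1R)
3. 2 settlers and 1 raider → the north bank.  (the south bank: 2S 0R; the north bank: 2S 2R)
4. 1 raider ← the south bank.  (the south bank: 2S 1R; the north bank: 2S 1R)
5. 2 settlers and 1 raider → the north bank.  (the south bank: 0S 0R; the north bank: 4S 2R)

Yes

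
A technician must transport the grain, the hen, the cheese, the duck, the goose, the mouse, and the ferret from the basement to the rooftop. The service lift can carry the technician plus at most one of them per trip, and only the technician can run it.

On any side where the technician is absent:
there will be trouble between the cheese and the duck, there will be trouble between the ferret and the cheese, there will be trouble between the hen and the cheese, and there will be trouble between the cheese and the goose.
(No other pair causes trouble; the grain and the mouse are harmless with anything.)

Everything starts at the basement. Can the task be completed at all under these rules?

Following every safe sequence of crossings from the start, the most of the 7 that can be at the rooftop as the service lift arrives there on crossings 1, 3, 5, 7 is 1, 2, 3, 4 respectively; the best ever achieved is 4 of 7.
From crossing 9 on, no configuration arises that was not already reachable earlier: only 44 distinct safe configurations (who is on which side, and where the service lift is) can ever be reached, none of them has everyone across, and every continuation just revisits them. So no valid plan exists.

No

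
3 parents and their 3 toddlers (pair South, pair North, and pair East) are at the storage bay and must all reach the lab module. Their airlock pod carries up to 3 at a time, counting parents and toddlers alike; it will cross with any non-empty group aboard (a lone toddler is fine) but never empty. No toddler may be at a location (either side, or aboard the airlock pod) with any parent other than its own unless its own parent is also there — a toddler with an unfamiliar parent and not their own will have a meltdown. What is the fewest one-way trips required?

Counting alone: each trip to the lab module takes at most 3 across and each return brings at least 1 back, so after t trips out (and t−1 returns) at most 3t − (t−1) of the 6 are across; that first reaches 6 at t = 3, so at least 5 crossings are needed.
The plan below uses exactly 5 crossings, so it is optimal:
1. parent South and toddler South cross → the lab module.
2. parent South crosses ← the storage bay.
3. parent East, parent North, and parent South cross → the lab module.
4. toddler South crosses ← the storage bay.
5. toddler East, toddler North, and toddler South cross → the lab module.

5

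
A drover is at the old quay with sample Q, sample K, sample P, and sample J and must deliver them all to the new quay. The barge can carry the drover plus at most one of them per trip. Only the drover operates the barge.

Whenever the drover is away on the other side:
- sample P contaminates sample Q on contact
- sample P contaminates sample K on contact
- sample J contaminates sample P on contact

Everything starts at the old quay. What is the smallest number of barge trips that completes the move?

Following every safe sequence of crossings from the start, the most of the 4 that can be at the new quay as the barge arrives there on crossings 1, 3 is 1, 2 respectively; the best ever achieved is 2 of 4.
From crossing 5 on, no configuration arises that was not already reachable earlier: only 9 distinct safe configurations (who is on which side, and where the barge is) can ever be reached, none of them has everyone across, and every continuation just revisits them. So no valid plan exists.

impossible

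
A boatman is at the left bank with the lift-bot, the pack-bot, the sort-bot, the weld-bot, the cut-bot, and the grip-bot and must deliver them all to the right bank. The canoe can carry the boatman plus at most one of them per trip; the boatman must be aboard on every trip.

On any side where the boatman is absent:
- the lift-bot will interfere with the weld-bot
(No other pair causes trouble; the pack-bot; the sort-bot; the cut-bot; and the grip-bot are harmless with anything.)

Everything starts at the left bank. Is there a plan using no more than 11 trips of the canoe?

Yes — this plan uses 11 crossings (≤ 11):
1. Boatman goes to the right bank with the lift-bot.  [the left bank: the cut-bot, the grip-bot, the pack-bot, the sort-bot, the weld-bot | the right bank: the lift-bot]
2. Boatman goes back to the left bank alone.  [the left bank: the cut-bot, the grip-bot, the pack-bot, the sort-bot, the weld-bot | the right bank: the lift-bot]
3. Boatman goes to the right bank with the pack-bot.  [the left bank: the cut-bot, the grip-bot, the sort-bot, the weld-bot | the right bank: the lift-bot, the pack-bot]
4. Boatman goes back to the left bank alone.  [the left bank: the cut-bot, the grip-bot, the sort-bot, the weld-bot | the right bank: the lift-bot, the pack-bot]
5. Boatman goes to the right bank with the sort-bot.  [the left bank: the cut-bot, the grip-bot, the weld-bot | the right bank: the lift-bot, the pack-bot, the sort-bot]
6. Boatman goes back to the left bank alone.  [the left bank: the cut-bot, the grip-bot, the weld-bot | the right bank: the lift-bot, the pack-bot, the sort-bot]
7. Boatman goes to the right bank with the cut-bot.  [the left bank: the grip-bot, the weld-bot | the right bank: the cut-bot, the lift-bot, the pack-bot, the sort-bot]
8. Boatman goes back to the left bank alone.  [the left bank: the grip-bot, the weld-bot | the right bank: the cut-bot, the lift-bot, the pack-bot, the sort-bot]
9. Boatman goes to the right bank with the grip-bot.  [the left bank: the weld-bot | the right bank: the cut-bot, the grip-bot, the lift-bot, the pack-bot, the sort-bot]
10. Boatman goes back to the left bank alone.  [the left bank: the weld-bot | the right bank: the cut-bot, the grip-bot, the lift-bot, the pack-bot, the sort-bot]
11. Boatman goes to the right bank with the weld-bot.  [the left bank: — | the right bank: the cut-bot, the grip-bot, the lift-bot, the pack-bot, the sort-bot, the weld-bot]

Yes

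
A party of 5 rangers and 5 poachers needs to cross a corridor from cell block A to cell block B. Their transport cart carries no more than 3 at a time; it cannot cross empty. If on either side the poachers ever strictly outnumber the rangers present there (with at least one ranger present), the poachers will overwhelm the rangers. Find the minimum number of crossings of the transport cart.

Counting alone: each trip to cell block B takes at most 3 across and each return brings at least 1 back, so after t trips out (and t−1 returns) at most 3t − (t−1) of the 10 are across; that first reaches 10 at t = 5, so at least 9 crossings are needed.
The safety rule pushes this higher. Following every safe sequence of crossings, the most of the 10 that can be at cell block B as the transport cart arrives there on crossing 9 is 9 — never all 10.
So no plan with fewer than 11 crossings exists, and this one achieves 11:
1. 2 poachers → cell block B.  (cell block A: 5R 3P; cell block B: 0R 2P)
2. 1 poacher ← cell block A.  (cell block A: 5R 4P; cell block B: 0R 1P)
3. 3 poachers → cell block B.  (cell block A: 5R 1P; cell block B: 0R 4P)
4. 1 poacher ← cell block A.  (cell block A: 5R 2P; cell block B: 0R 3P)
5. 3 rangers → cell block B.  (cell block A: 2R 2P; cell block B: 3R 3P)
6. 1 ranger and 1 poacher ← cell block A.  (cell block A: 3R 3P; cell block B: 2R 2P)
7. 3 rangers → cell block B.  (cell block A: 0R 3P; cell block B: 5R 2P)
8. 1 poacher ← cell block A.  (cell block A: 0R 4P; cell block B: 5R 1P)
9. 2 poachers → cell block B.  (cell block A: 0R 2P; cell block B: 5R 3P)
10. 1 poacher ← cell block A.  (cell block A: 0R 3P; cell block B: 5R 2P)
11. 3 poachers → cell block B.  (cell block A: 0R 0P; cell block B: 5R 5P)

11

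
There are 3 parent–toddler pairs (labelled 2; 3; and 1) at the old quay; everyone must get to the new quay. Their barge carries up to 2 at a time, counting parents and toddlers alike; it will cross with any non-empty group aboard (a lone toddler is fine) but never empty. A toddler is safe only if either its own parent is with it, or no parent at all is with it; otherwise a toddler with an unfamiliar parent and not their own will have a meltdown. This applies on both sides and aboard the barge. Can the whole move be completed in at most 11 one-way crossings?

Yes

Yes — this plan uses 11 crossings (≤ 11):
1. parent 2 and toddler 2 cross → the new quay.
2. parent 2 crosses ← the old quay.
3. toddler 1 and toddler 3 cross → the new quay.
4. toddler 2 crosses ← the old quay.
5. parent 1 and parent 3 cross → the new quay.
6. parent 3 and toddler 3 cross ← the old quay.
7. parent 2 and parent 3 cross → the new quay.
8. toddler 1 crosses ← the old quay.
9. toddler 2 and toddler 3 cross → the new quay.
10. parent 1 crosses ← the old quay.
11. parent 1 and toddler 1 cross → the new quay.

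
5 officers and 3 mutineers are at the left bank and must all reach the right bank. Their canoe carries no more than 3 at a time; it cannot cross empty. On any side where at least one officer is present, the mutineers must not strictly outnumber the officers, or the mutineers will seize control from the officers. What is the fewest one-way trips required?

Counting alone: each trip to the right bank takes at most 3 across and each return brings at least 1 back, so after t trips out (and t−1 returns) at most 3t − (t−1) of the 8 are across; that first reaches 8 at t = 4, so at least 7 crossings are needed.
The plan below uses exactly 7 crossings, so it is optimal:
1. 2 mutineers → the right bank.  (the left bank: 5O 1M; the right bank: 0O 2M)
2. 1 mutineer ← the left bank.  (the left bank: 5O 2M; the right bank: 0O 1M)
3. 2 officers and 1 mutineer → the right bank.  (the left bank: 3O 1M; the right bank: 2O 2M)
4. 1 mutineer ← the left bank.  (the left bank: 3O 2M; the right bank: 2O 1M)
5. 1 officer and 2 mutineers → the right bank.  (the left bank: 2O 0M; the right bank: 3O 3M)
6. 1 mutineer ← the left bank.  (the left bank: 2O 1M; the right bank: 3O 2M)
7. 2 officers and 1 mutineer → the right bank.  (the left bank: 0O 0M; the right bank: 5O 3M)

7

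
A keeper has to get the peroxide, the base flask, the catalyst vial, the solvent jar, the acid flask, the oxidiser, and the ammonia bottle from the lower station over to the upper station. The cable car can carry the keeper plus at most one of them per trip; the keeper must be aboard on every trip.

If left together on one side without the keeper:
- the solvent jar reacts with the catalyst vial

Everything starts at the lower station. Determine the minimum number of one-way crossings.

13

Counting alone: the keeper can take at most 1 across per trip to the upper station, so moving all 7 needs at least 7 loaded trips out, with a return between consecutive ones — at least 13 crossings.
The plan below uses exactly 13 crossings, so it is optimal:
1. Keeper goes to the upper station with the catalyst vial.
2. Keeper goes back to the lower station alone.
3. Keeper goes to the upper station with the peroxide.
4. Keeper goes back to the lower station alone.
5. Keeper goes to the upper station with the base flask.
6. Keeper goes back to the lower station alone.
7. Keeper goes to the upper station with the acid flask.
8. Keeper goes back to the lower station alone.
9. Keeper goes to the upper station with the oxidiser.
10. Keeper goes back to the lower station alone.
11. Keeper goes to the upper station with the ammonia bottle.
12. Keeper goes back to the lower station alone.
13. Keeper goes to the upper station with the solvent jar.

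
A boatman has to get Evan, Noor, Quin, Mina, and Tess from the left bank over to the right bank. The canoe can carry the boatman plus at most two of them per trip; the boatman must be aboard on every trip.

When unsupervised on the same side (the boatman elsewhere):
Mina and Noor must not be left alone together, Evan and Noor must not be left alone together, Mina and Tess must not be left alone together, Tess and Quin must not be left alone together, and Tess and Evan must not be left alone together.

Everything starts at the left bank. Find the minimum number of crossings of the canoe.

7

Counting alone: the boatman can take at most 2 across per trip to the right bank, so moving all 5 needs at least 3 loaded trips out, with a return between consecutive ones — at least 5 crossings.
The safety rule pushes this higher. Following every safe sequence of crossings, the most of the 5 that can be at the right bank as the canoe arrives there on crossing 5 is 4 — never all 5.
So no plan with fewer than 7 crossings exists, and this one achieves 7:
1. Boatman goes to the right bank with Noor and Tess.  [the left bank: Evan, Mina, Quin | the right bank: Noor, Tess]
2. Boatman goes back to the left bank alone.  [the left bank: Evan, Mina, Quin | the right bank: Noor, Tess]
3. Boatman goes to the right bank with Evan.  [the left bank: Mina, Quin | the right bank: Evan, Noor, Tess]
4. Boatman goes back to the left bank with Noor and Tess.  [the left bank: Mina, Noor, Quin, Tess | the right bank: Evan]
5. Boatman goes to the right bank with Mina and Quin.  [the left bank: Noor, Tess | the right bank: Evan, Mina, Quin]
6. Boatman goes back to the left bank alone.  [the left bank: Noor, Tess | the right bank: Evan, Mina, Quin]
7. Boatman goes to the right bank with Noor and Tess.  [the left bank: — | the right bank: Evan, Mina, Noor, Quin, Tess]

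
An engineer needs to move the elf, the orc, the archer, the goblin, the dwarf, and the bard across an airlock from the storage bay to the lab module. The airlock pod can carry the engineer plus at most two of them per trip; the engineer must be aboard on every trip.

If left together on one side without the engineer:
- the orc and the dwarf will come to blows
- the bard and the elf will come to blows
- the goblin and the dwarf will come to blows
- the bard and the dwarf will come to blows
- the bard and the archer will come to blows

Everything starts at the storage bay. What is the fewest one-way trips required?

Counting alone: the engineer can take at most 2 across per trip to the lab module, so moving all 6 needs at least 3 loaded trips out, with a return between consecutive ones — at least 5 crossings.
The safety rule pushes this higher. Following every safe sequence of crossings, the most of the 6 that can be at the lab module as the airlock pod arrives there on crossing 5 is 5 — never all 6.
So no plan with fewer than 7 crossings exists, and this one achieves 7:
1. Engineer goes to the lab module with the bard and the dwarf.  [the storage bay: the archer, the elf, the goblin, the orc | the lab module: the bard, the dwarf]
2. Engineer goes back to the storage bay with the dwarf.  [the storage bay: the archer, the dwarf, the elf, the goblin, the orc | the lab module: the bard]
3. Engineer goes to the lab module with the goblin and the orc.  [the storage bay: the archer, the dwarf, the elf | the lab module: the bard, the goblin, the orc]
4. Engineer goes back to the storage bay alone.  [the storage bay: the archer, the dwarf, the elf | the lab module: the bard, the goblin, the orc]
5. Engineer goes to the lab module with the archer and the elf.  [the storage bay: the dwarf | the lab module: the archer, the bard, the elf, the goblin, the orc]
6. Engineer goes back to the storage bay with the bard.  [the storage bay: the bard, the dwarf | the lab module: the archer, the elf, the goblin, the orc]
7. Engineer goes to the lab module with the bard and the dwarf.  [the storage bay: — | the lab module: the archer, the bard, the dwarf, the elf, the goblin, the orc]

7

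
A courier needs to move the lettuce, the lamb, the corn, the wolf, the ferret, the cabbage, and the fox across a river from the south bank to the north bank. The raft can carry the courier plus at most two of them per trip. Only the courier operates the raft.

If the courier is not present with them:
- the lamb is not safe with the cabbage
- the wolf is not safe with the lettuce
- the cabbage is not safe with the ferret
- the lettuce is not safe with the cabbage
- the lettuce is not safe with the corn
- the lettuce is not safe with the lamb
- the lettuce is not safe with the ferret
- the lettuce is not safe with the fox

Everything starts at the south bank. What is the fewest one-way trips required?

11

Counting alone: the courier can take at most 2 across per trip to the north bank, so moving all 7 needs at least 4 loaded trips out, with a return between consecutive ones — at least 7 crossings.
The safety rule pushes this higher. Following every safe sequence of crossings, the most of the 7 that can be at the north bank as the raft arrives there on crossings 7, 9 is 5, 6 respectively — never all 7.
So no plan with fewer than 11 crossings exists, and this one achieves 11:
1. Courier goes to the north bank with the cabbage and the lettuce.  [the south bank: the corn, the ferret, the fox, the lamb, the wolf | the north bank: the cabbage, the lettuce]
2. Courier goes back to the south bank with the lettuce.  [the south bank: the corn, the ferret, the fox, the lamb, the lettuce, the wolf | the north bank: the cabbage]
3. Courier goes to the north bank with the corn and the lettuce.  [the south bank: the ferret, the fox, the lamb, the wolf | the north bank: the cabbage, the corn, the lettuce]
4. Courier goes back to the south bank with the lettuce.  [the south bank: the ferret, the fox, the lamb, the lettuce, the wolf | the north bank: the cabbage, the corn]
5. Courier goes to the north bank with the lettuce and the wolf.  [the south bank: the ferret, the fox, the lamb | the north bank: the cabbage, the corn, the lettuce, the wolf]
6. Courier goes back to the south bank with the lettuce.  [the south bank: the ferret, the fox, the lamb, the lettuce | the north bank: the cabbage, the corn, the wolf]
7. Courier goes to the north bank with the fox and the lettuce.  [the south bank: the ferret, the lamb | the north bank: the cabbage, the corn, the fox, the lettuce, the wolf]
8. Courier goes back to the south bank with the lettuce.  [the south bank: the ferret, the lamb, the lettuce | the north bank: the cabbage, the corn, the fox, the wolf]
9. Courier goes to the north bank with the ferret and the lamb.  [the south bank: the lettuce | the north bank: the cabbage, the corn, the ferret, the fox, the lamb, the wolf]
10. Courier goes back to the south bank with the cabbage.  [the south bank: the cabbage, the lettuce | the north bank: the corn, the ferret, the fox, the lamb, the wolf]
11. Courier goes to the north bank with the cabbage and the lettuce.  [the south bank: — | the north bank: the cabbage, the corn, the ferret, the fox, the lamb, the lettuce, the wolf]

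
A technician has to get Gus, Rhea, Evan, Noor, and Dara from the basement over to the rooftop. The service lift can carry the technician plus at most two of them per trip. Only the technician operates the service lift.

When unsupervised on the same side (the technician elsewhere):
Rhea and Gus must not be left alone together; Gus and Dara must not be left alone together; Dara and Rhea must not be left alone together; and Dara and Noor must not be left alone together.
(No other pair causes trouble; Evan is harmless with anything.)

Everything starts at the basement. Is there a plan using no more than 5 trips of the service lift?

No

Counting alone: the technician can take at most 2 across per trip to the rooftop, so moving all 5 needs at least 3 loaded trips out, with a return between consecutive ones — at least 5 crossings.
The safety rule pushes this higher. Following every safe sequence of crossings, the most of the 5 that can be at the rooftop as the service lift arrives there on crossing 5 is 4 — never all 5.
So the move cannot be finished within 5 crossings. (The shortest complete plan takes 7:)
1. Technician goes to the rooftop with Dara and Gus.
2. Technician goes back to the basement with Gus.
3. Technician goes to the rooftop with Evan and Gus.
4. Technician goes back to the basement with Gus.
5. Technician goes to the rooftop with Gus and Noor.
6. Technician goes back to the basement with Dara.
7. Technician goes to the rooftop with Dara and Rhea.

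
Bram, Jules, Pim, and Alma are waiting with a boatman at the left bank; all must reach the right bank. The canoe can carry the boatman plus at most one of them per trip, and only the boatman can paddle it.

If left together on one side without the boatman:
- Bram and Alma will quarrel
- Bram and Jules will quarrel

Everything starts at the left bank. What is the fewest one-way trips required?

9

Counting alone: the boatman can take at most 1 across per trip to the right bank, so moving all 4 needs at least 4 loaded trips out, with a return between consecutive ones — at least 7 crossings.
The safety rule pushes this higher. Following every safe sequence of crossings, the most of the 4 that can be at the right bank as the canoe arrives there on crossing 7 is 3 — never all 4.
So no plan with fewer than 9 crossings exists, and this one achieves 9:
1. Boatman goes to the right bank with Bram.
2. Boatman goes back to the left bank alone.
3. Boatman goes to the right bank with Jules.
4. Boatman goes back to the left bank with Bram.
5. Boatman goes to the right bank with Alma.
6. Boatman goes back to the left bank alone.
7. Boatman goes to the right bank with Pim.
8. Boatman goes back to the left bank alone.
9. Boatman goes to the right bank with Bram.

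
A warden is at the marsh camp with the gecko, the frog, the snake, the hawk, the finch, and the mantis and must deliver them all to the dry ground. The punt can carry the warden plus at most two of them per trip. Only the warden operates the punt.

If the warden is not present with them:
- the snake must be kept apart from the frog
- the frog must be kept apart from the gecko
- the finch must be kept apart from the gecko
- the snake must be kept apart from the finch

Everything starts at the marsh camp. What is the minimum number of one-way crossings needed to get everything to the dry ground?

5

Counting alone: the warden can take at most 2 across per trip to the dry ground, so moving all 6 needs at least 3 loaded trips out, with a return between consecutive ones — at least 5 crossings.
The plan below uses exactly 5 crossings, so it is optimal:
1. Warden goes to the dry ground with the gecko and the snake.
2. Warden goes back to the marsh camp alone.
3. Warden goes to the dry ground with the hawk and the mantis.
4. Warden goes back to the marsh camp alone.
5. Warden goes to the dry ground with the finch and the frog.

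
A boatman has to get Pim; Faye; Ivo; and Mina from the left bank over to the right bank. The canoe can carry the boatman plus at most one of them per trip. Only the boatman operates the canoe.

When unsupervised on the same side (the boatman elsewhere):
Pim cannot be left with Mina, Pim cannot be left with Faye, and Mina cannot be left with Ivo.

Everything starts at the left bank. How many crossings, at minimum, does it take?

impossible

Whatever the first load, the items left behind include a forbidden pair without the boatman. No opening move is safe, so no plan exists.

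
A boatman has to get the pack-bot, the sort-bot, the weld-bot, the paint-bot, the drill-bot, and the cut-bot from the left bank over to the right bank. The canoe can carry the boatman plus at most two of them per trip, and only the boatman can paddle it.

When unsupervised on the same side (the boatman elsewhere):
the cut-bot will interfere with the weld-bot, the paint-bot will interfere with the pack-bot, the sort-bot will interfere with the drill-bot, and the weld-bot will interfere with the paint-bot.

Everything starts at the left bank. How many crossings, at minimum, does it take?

impossible

Whatever the first load, the items left behind include a forbidden pair without the boatman. No opening move is safe, so no plan exists.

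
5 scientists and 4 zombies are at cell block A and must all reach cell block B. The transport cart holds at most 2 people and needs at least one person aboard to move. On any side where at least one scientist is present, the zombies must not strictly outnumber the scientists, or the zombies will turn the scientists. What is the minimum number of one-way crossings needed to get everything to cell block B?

Counting alone: each trip to cell block B takes at most 2 across and each return brings at least 1 back, so after t trips out (and t−1 returns) at most 2t − (t−1) of the 9 are across; that first reaches 9 at t = 8, so at least 15 crossings are needed.
The plan below uses exactly 15 crossings, so it is optimal:
1. 2 zombies → cell block B.  (cell block A: 5S 2Z; cell block B: 0S 2Z)
2. 1 zombie ← cell block A.  (cell block A: 5S 3Z; cell block B: 0S 1Z)
3. 2 zombies → cell block B.  (cell block A: 5S 1Z; cell block B: 0S 3Z)
4. 1 zombie ← cell block A.  (cell block A: 5S 2Z; cell block B: 0S 2Z)
5. 2 scientists → cell block B.  (cell block A: 3S 2Z; cell block B: 2S 2Z)
6. 1 zombie ← cell block A.  (cell block A: 3S 3Z; cell block B: 2S 1Z)
7. 1 scientist and 1 zombie → cell block B.  (cell block A: 2S 2Z; cell block B: 3S 2Z)
8. 1 scientist ← cell block A.  (cell block A: 3S 2Z; cell block B: 2S 2Z)
9. 1 scientist and 1 zombie → cell block B.  (cell block A: 2S 1Z; cell block B: 3S 3Z)
10. 1 zombie ← cell block A.  (cell block A: 2S 2Z; cell block B: 3S 2Z)
11. 1 scientist and 1 zombie → cell block B.  (cell block A: 1S 1Z; cell block B: 4S 3Z)
12. 1 scientist ← cell block A.  (cell block A: 2S 1Z; cell block B: 3S 3Z)
13. 1 scientist and 1 zombie → cell block B.  (cell block A: 1S 0Z; cell block B: 4S 4Z)
14. 1 zombie ← cell block A.  (cell block A: 1S 1Z; cell block B: 4S 3Z)
15. 1 scientist and 1 zombie → cell block B.  (cell block A: 0S 0Z; cell block B: 5S 4Z)

15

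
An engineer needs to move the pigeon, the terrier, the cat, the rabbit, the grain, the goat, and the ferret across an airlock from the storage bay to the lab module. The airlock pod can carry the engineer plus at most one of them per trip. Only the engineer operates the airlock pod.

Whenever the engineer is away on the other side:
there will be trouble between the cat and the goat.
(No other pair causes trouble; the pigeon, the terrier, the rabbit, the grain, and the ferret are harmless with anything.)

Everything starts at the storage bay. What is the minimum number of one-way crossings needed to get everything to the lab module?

Counting alone: the engineer can take at most 1 across per trip to the lab module, so moving all 7 needs at least 7 loaded trips out, with a return between consecutive ones — at least 13 crossings.
The plan below uses exactly 13 crossings, so it is optimal:
1. Engineer goes to the lab module with the cat.  [the storage bay: the ferret, the goat, the grain, the pigeon, the rabbit, the terrier | the lab module: the cat]
2. Engineer goes back to the storage bay alone.  [the storage bay: the ferret, the goat, the grain, the pigeon, the rabbit, the terrier | the lab module: the cat]
3. Engineer goes to the lab module with the pigeon.  [the storage bay: the ferret, the goat, the grain, the rabbit, the terrier | the lab module: the cat, the pigeon]
4. Engineer goes back to the storage bay alone.  [the storage bay: the ferret, the goat, the grain, the rabbit, the terrier | the lab module: the cat, the pigeon]
5. Engineer goes to the lab module with the terrier.  [the storage bay: the ferret, the goat, the grain, the rabbit | the lab module: the cat, the pigeon, the terrier]
6. Engineer goes back to the storage bay alone.  [the storage bay: the ferret, the goat, the grain, the rabbit | the lab module: the cat, the pigeon, the terrier]
7. Engineer goes to the lab module with the rabbit.  [the storage bay: the ferret, the goat, the grain | the lab module: the cat, the pigeon, the rabbit, the terrier]
8. Engineer goes back to the storage bay alone.  [the storage bay: the ferret, the goat, the grain | the lab module: the cat, the pigeon, the rabbit, the terrier]
9. Engineer goes to the lab module with the grain.  [the storage bay: the ferret, the goat | the lab module: the cat, the grain, the pigeon, the rabbit, the terrier]
10. Engineer goes back to the storage bay alone.  [the storage bay: the ferret, the goat | the lab module: the cat, the grain, the pigeon, the rabbit, the terrier]
11. Engineer goes to the lab module with the ferret.  [the storage bay: the goat | the lab module: the cat, the ferret, the grain, the pigeon, the rabbit, the terrier]
12. Engineer goes back to the storage bay alone.  [the storage bay: the goat | the lab module: the cat, the ferret, the grain, the pigeon, the rabbit, the terrier]
13. Engineer goes to the lab module with the goat.  [the storage bay: — | the lab module: the cat, the ferret, the goat, the grain, the pigeon, the rabbit, the terrier]

13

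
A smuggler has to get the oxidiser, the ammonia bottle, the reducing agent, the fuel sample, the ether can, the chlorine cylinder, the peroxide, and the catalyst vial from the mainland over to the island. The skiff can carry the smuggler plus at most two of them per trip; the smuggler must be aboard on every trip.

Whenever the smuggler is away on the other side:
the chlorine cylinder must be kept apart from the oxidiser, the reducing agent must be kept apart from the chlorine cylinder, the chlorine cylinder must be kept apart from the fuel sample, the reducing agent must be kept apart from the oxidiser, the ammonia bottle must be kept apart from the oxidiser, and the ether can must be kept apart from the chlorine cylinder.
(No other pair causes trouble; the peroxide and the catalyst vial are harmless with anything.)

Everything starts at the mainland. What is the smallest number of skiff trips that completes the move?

Counting alone: the smuggler can take at most 2 across per trip to the island, so moving all 8 needs at least 4 loaded trips out, with a return between consecutive ones — at least 7 crossings.
The safety rule pushes this higher. Following every safe sequence of crossings, the most of the 8 that can be at the island as the skiff arrives there on crossings 7, 9, 11 is 5, 6, 7 respectively — never all 8.
So no plan with fewer than 13 crossings exists, and this one achieves 13:
1. Smuggler goes to the island with the chlorine cylinder and the oxidiser.  [the mainland: the ammonia bottle, the catalyst vial, the ether can, the fuel sample, the peroxide, the reducing agent | the island: the chlorine cylinder, the oxidiser]
2. Smuggler goes back to the mainland with the oxidiser.  [the mainland: the ammonia bottle, the catalyst vial, the ether can, the fuel sample, the oxidiser, the peroxide, the reducing agent | the island: the chlorine cylinder]
3. Smuggler goes to the island with the ammonia bottle and the oxidiser.  [the mainland: the catalyst vial, the ether can, the fuel sample, the peroxide, the reducing agent | the island: the ammonia bottle, the chlorine cylinder, the oxidiser]
4. Smuggler goes back to the mainland with the oxidiser.  [the mainland: the catalyst vial, the ether can, the fuel sample, the oxidiser, the peroxide, the reducing agent | the island: the ammonia bottle, the chlorine cylinder]
5. Smuggler goes to the island with the oxidiser and the peroxide.  [the mainland: the catalyst vial, the ether can, the fuel sample, the reducing agent | the island: the ammonia bottle, the chlorine cylinder, the oxidiser, the peroxide]
6. Smuggler goes back to the mainland with the oxidiser.  [the mainland: the catalyst vial, the ether can, the fuel sample, the oxidiser, the reducing agent | the island: the ammonia bottle, the chlorine cylinder, the peroxide]
7. Smuggler goes to the island with the catalyst vial and the oxidiser.  [the mainland: the ether can, the fuel sample, the reducing agent | the island: the ammonia bottle, the catalyst vial, the chlorine cylinder, the oxidiser, the peroxide]
8. Smuggler goes back to the mainland with the oxidiser.  [the mainland: the ether can, the fuel sample, the oxidiser, the reducing agent | the island: the ammonia bottle, the catalyst vial, the chlorine cylinder, the peroxide]
9. Smuggler goes to the island with the fuel sample and the reducing agent.  [the mainland: the ether can, the oxidiser | the island: the ammonia bottle, the catalyst vial, the chlorine cylinder, the fuel sample, the peroxide, the reducing agent]
10. Smuggler goes back to the mainland with the chlorine cylinder.  [the mainland: the chlorine cylinder, the ether can, the oxidiser | the island: the ammonia bottle, the catalyst vial, the fuel sample, the peroxide, the reducing agent]
11. Smuggler goes to the island with the ether can and the oxidiser.  [the mainland: the chlorine cylinder | the island: the ammonia bottle, the catalyst vial, the ether can, the fuel sample, the oxidiser, the peroxide, the reducing agent]
12. Smuggler goes back to the mainland with the oxidiser.  [the mainland: the chlorine cylinder, the oxidiser | the island: the ammonia bottle, the catalyst vial, the ether can, the fuel sample, the peroxide, the reducing agent]
13. Smuggler goes to the island with the chlorine cylinder and the oxidiser.  [the mainland: — | the island: the ammonia bottle, the catalyst vial, the chlorine cylinder, the ether can, the fuel sample, the oxidiser, the peroxide, the reducing agent]

13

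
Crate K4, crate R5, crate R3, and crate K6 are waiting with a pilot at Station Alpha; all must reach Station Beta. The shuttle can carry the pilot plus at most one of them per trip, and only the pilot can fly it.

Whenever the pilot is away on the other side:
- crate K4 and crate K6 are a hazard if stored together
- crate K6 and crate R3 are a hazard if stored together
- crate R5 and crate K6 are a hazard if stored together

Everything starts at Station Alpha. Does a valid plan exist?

No

Following every safe sequence of crossings from the start, the most of the 4 that can be at Station Beta as the shuttle arrives there on crossings 1, 3 is 1, 2 respectively; the best ever achieved is 2 of 4.
From crossing 5 on, no configuration arises that was not already reachable earlier: only 9 distinct safe configurations (who is on which side, and where the shuttle is) can ever be reached, none of them has everyone across, and every continuation just revisits them. So no valid plan exists.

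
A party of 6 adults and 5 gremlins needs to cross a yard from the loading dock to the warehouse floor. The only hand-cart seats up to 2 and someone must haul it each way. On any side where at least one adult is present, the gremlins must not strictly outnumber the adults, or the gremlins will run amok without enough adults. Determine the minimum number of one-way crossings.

19

Counting alone: each trip to the warehouse floor takes at most 2 across and each return brings at least 1 back, so after t trips out (and t−1 returns) at most 2t − (t−1) of the 11 are across; that first reaches 11 at t = 10, so at least 19 crossings are needed.
The plan below uses exactly 19 crossings, so it is optimal:
1. 2 gremlins → the warehouse floor.  (the loading dock: 6A 3G; the warehouse floor: 0A 2G)
2. 1 gremlin ← the loading dock.  (the loading dock: 6A 4G; the warehouse floor: 0A 1G)
3. 2 gremlins → the warehouse floor.  (the loading dock: 6A 2G; the warehouse floor: 0A 3G)
4. 1 gremlin ← the loading dock.  (the loading dock: 6A 3G; the warehouse floor: 0A 2G)
5. 2 adults → the warehouse floor.  (the loading dock: 4A 3G; the warehouse floor: 2A 2G)
6. 1 gremlin ← the loading dock.  (the loading dock: 4A 4G; the warehouse floor: 2A 1G)
7. 1 adult and 1 gremlin → the warehouse floor.  (the loading dock: 3A 3G; the warehouse floor: 3A 2G)
8. 1 adult ← the loading dock.  (the loading dock: 4A 3G; the warehouse floor: 2A 2G)
9. 1 adult and 1 gremlin → the warehouse floor.  (the loading dock: 3A 2G; the warehouse floor: 3A 3G)
10. 1 gremlin ← the loading dock.  (the loading dock: 3A 3G; the warehouse floor: 3A 2G)
11. 1 adult and 1 gremlin → the warehouse floor.  (the loading dock: 2A 2G; the warehouse floor: 4A 3G)
12. 1 adult ← the loading dock.  (the loading dock: 3A 2G; the warehouse floor: 3A 3G)
13. 1 adult and 1 gremlin → the warehouse floor.  (the loading dock: 2A 1G; the warehouse floor: 4A 4G)
14. 1 gremlin ← the loading dock.  (the loading dock: 2A 2G; the warehouse floor: 4A 3G)
15. 1 adult and 1 gremlin → the warehouse floor.  (the loading dock: 1A 1G; the warehouse floor: 5A 4G)
16. 1 adult ← the loading dock.  (the loading dock: 2A 1G; the warehouse floor: 4A 4G)
17. 1 adult and 1 gremlin → the warehouse floor.  (the loading dock: 1A 0G; the warehouse floor: 5A 5G)
18. 1 gremlin ← the loading dock.  (the loading dock: 1A 1G; the warehouse floor: 5A 4G)
19. 1 adult and 1 gremlin → the warehouse floor.  (the loading dock: 0A 0G; the warehouse floor: 6A 5G)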